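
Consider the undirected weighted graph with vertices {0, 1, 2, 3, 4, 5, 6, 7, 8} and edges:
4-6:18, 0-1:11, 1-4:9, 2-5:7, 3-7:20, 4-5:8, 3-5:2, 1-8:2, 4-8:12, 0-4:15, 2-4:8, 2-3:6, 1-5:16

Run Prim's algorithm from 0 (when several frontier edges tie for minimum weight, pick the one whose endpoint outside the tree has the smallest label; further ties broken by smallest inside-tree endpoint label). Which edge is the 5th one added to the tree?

2-3

Grow the tree from 0 using Prim:
Step 1: cheapest edge leaving the tree is 0-1 (11); add 1.
Step 2: cheapest edge leaving the tree is 1-8 (2); add 8.
Step 3: cheapest edge leaving the tree is 1-4 (9); add 4.
Step 4: cheapest edge leaving the tree is 2-4 (8); add 2.
Step 5: cheapest edge leaving the tree is 2-3 (6); add 3.
Step 6: cheapest edge leaving the tree is 3-5 (2); add 5.
Step 7: cheapest edge leaving the tree is 4-6 (18); add 6.
Step 8: cheapest edge leaving the tree is 3-7 (20); add 7.
The 5th edge added is 2-3.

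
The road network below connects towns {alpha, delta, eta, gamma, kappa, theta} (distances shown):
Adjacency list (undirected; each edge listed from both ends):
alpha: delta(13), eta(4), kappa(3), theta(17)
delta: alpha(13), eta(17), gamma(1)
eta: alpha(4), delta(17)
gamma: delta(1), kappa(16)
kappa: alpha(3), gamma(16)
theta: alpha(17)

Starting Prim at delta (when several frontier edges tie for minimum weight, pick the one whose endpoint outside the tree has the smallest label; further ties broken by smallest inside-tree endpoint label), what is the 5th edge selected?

Grow the tree from delta using Prim:
Step 1: cheapest edge leaving the tree is delta-gamma (1); add gamma.
Step 2: cheapest edge leaving the tree is alpha-delta (13); add alpha.
Step 3: cheapest edge leaving the tree is alpha-kappa (3); add kappa.
Step 4: cheapest edge leaving the tree is alpha-eta (4); add eta.
Step 5: cheapest edge leaving the tree is alpha-theta (17); add theta.
The 5th edge added is alpha-theta.

alpha-theta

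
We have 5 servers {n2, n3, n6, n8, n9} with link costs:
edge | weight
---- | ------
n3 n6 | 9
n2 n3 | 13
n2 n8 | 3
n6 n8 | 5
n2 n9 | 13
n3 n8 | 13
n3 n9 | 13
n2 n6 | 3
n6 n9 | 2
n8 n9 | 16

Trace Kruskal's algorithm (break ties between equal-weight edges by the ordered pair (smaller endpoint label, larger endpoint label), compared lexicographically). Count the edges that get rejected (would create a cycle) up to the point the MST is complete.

1

Kruskal's algorithm — process edges by increasing weight (ties by edge label):
n6 n9 (2): add — endpoints in different components.
n2 n6 (3): add — endpoints in different components.
n2 n8 (3): add — endpoints in different components.
n6 n8 (5): skip — n8 and n6 already connected.
n3 n6 (9): add — endpoints in different components.
Edges rejected before the tree was complete: 1.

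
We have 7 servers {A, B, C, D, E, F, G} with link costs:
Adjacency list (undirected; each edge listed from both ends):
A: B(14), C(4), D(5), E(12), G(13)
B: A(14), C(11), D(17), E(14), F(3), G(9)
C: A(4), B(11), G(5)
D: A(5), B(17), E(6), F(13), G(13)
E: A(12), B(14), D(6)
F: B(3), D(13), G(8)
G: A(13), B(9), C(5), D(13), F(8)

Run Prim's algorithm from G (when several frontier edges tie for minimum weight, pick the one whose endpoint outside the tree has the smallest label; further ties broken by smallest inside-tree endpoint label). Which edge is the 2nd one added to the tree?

A-C

Prim, starting at G.
Step 1: cheapest edge leaving the tree is C—G (5); add C.
Step 2: cheapest edge leaving the tree is A—C (4); add A.
Step 3: cheapest edge leaving the tree is A—D (5); add D.
Step 4: cheapest edge leaving the tree is D—E (6); add E.
Step 5: cheapest edge leaving the tree is F—G (8); add F.
Step 6: cheapest edge leaving the tree is B—F (3); add B.
The 2nd edge added is A—C.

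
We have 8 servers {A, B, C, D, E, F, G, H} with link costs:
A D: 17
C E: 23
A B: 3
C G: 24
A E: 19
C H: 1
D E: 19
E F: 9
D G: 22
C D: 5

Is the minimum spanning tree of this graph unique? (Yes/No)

No

Sort edges by weight, then run Kruskal:
C H (1): add — endpoints in different components.
A B (3): add — endpoints in different components.
C D (5): add — endpoints in different components.
E F (9): add — endpoints in different components.
A D (17): add — endpoints in different components.
A E (19): add — endpoints in different components.
D E (19): skip — D and E already connected.
D G (22): add — endpoints in different components.
Non-tree edge D E has weight 19, equal to the heaviest edge on its tree cycle — swapping gives another MST of the same weight. Not unique.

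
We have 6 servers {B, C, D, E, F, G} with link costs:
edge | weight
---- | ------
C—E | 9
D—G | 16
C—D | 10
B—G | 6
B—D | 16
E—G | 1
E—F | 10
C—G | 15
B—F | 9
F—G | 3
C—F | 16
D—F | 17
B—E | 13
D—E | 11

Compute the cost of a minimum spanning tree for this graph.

Kruskal's algorithm — process edges by increasing weight (ties by edge label):
E—G (1): add. Components now {B} {C} {D} {E,G} {F}
F—G (3): add. Components now {B} {C} {D} {E,F,G}
B—G (6): add. Components now {B,E,F,G} {C} {D}
B—F (9): skip — B and F already connected.
C—E (9): add. Components now {B,C,E,F,G} {D}
C—D (10): add. Components now {B,C,D,E,F,G}
MST edges: E—G, F—G, B—G, C—E, C—D; total weight 1+3+6+9+10 = 29.

29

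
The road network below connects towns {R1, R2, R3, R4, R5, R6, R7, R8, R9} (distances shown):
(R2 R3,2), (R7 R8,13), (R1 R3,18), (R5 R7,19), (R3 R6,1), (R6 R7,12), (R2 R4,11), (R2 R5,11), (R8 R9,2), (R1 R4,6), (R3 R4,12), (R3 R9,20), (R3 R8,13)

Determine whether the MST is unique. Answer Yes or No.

Kruskal's algorithm — process edges by increasing weight (ties by edge label):
R3 R6 (1): add — endpoints in different components.
R2 R3 (2): add — endpoints in different components.
R8 R9 (2): add — endpoints in different components.
R1 R4 (6): add — endpoints in different components.
R2 R4 (11): add — endpoints in different components.
R2 R5 (11): add — endpoints in different components.
R3 R4 (12): skip — R4 and R3 already connected.
R6 R7 (12): add — endpoints in different components.
R3 R8 (13): add — endpoints in different components.
Non-tree edge R7 R8 has weight 13, equal to the heaviest edge on its tree cycle — swapping gives another MST of the same weight. Not unique.

No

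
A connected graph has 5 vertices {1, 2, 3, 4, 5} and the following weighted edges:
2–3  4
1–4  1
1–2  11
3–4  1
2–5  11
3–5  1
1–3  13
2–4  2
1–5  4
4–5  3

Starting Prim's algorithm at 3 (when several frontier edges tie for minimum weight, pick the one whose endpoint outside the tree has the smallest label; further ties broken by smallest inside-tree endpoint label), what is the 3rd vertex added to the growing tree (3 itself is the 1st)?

1

Prim, starting at 3.
Step 1: frontier [3–4 1, 3–5 1, 2–3 4, 1–3 13] → take 3–4 (1); add 4.
Step 2: frontier [3–5 1, 2–3 4, 1–3 13, 1–4 1, 2–4 2, 4–5 3] → take 1–4 (1); add 1.
Step 3: frontier [1–5 4, 1–2 11, 3–5 1, 2–3 4, 2–4 2, 4–5 3] → take 3–5 (1); add 5.
Step 4: frontier [1–2 11, 2–3 4, 2–4 2, 2–5 11] → take 2–4 (2); add 2.
Vertex order: 3, 4, 1, 5, 2. The 3rd vertex is 1.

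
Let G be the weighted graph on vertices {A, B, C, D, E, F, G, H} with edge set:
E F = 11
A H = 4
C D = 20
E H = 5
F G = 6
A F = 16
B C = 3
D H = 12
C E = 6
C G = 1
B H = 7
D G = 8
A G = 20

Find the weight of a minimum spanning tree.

Prim, starting at H.
Step 1: cheapest edge leaving the tree is A H (4); add A.
Step 2: cheapest edge leaving the tree is E H (5); add E.
Step 3: cheapest edge leaving the tree is C E (6); add C.
Step 4: cheapest edge leaving the tree is C G (1); add G.
Step 5: cheapest edge leaving the tree is B C (3); add B.
Step 6: cheapest edge leaving the tree is F G (6); add F.
Step 7: cheapest edge leaving the tree is D G (8); add D.
MST edges: A H, E H, C E, C G, B C, F G, D G; total weight 4+5+6+1+3+6+8 = 33.

33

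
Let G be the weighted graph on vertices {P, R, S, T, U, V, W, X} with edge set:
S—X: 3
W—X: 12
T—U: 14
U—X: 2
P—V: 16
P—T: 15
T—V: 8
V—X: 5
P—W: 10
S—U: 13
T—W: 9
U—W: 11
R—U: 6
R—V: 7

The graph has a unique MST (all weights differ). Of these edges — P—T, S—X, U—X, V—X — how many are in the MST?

3

Kruskal: consider edges lightest-first.
U—X (2): add — endpoints in different components.
S—X (3): add — endpoints in different components.
V—X (5): add — endpoints in different components.
R—U (6): add — endpoints in different components.
R—V (7): skip — R and V already connected.
T—V (8): add — endpoints in different components.
T—W (9): add — endpoints in different components.
P—W (10): add — endpoints in different components.
MST edge set: {U—X, S—X, V—X, R—U, T—V, T—W, P—W}.
Of the listed edges, {S—X, U—X, V—X} are in the MST → 3.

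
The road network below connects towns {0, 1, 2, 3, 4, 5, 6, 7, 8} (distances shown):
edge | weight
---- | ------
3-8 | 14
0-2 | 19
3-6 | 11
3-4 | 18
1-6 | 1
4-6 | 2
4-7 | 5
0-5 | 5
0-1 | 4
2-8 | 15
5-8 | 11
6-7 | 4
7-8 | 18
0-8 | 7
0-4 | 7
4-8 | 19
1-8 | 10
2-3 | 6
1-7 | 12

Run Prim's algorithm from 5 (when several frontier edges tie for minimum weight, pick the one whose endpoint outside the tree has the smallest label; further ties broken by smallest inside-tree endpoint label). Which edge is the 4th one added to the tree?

Prim's algorithm from 5:
Step 1: cheapest edge leaving the tree is 0-5 (5); add 0.
Step 2: cheapest edge leaving the tree is 0-1 (4); add 1.
Step 3: cheapest edge leaving the tree is 1-6 (1); add 6.
Step 4: cheapest edge leaving the tree is 4-6 (2); add 4.
Step 5: cheapest edge leaving the tree is 6-7 (4); add 7.
Step 6: cheapest edge leaving the tree is 0-8 (7); add 8.
Step 7: cheapest edge leaving the tree is 3-6 (11); add 3.
Step 8: cheapest edge leaving the tree is 2-3 (6); add 2.
The 4th edge added is 4-6.

4-6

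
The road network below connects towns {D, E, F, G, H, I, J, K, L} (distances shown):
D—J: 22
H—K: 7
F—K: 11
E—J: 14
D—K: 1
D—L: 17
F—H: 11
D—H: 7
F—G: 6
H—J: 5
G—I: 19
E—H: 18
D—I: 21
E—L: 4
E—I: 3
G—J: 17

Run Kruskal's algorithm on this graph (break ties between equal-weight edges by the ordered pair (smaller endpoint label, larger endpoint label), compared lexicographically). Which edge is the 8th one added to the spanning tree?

Sort edges by weight, then run Kruskal:
D—K (1): add — endpoints in different components.
E—I (3): add — endpoints in different components.
E—L (4): add — endpoints in different components.
H—J (5): add — endpoints in different components.
F—G (6): add — endpoints in different components.
D—H (7): add — endpoints in different components.
H—K (7): skip — H and K already connected.
F—H (11): add — endpoints in different components.
F—K (11): skip — F and K already connected.
E—J (14): add — endpoints in different components.
The 8th edge added is E—J.

E-J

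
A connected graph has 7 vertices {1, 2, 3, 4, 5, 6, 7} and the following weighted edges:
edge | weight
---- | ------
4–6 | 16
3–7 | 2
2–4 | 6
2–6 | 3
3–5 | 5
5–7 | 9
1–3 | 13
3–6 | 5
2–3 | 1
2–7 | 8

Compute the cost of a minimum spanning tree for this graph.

30

Kruskal's algorithm — process edges by increasing weight (ties by edge label):
2–3 (1): add — endpoints in different components.
3–7 (2): add — endpoints in different components.
2–6 (3): add — endpoints in different components.
3–5 (5): add — endpoints in different components.
3–6 (5): skip — 3 and 6 already connected.
2–4 (6): add — endpoints in different components.
2–7 (8): skip — 2 and 7 already connected.
5–7 (9): skip — 5 and 7 already connected.
1–3 (13): add — endpoints in different components.
MST edges: 2–3, 3–7, 2–6, 3–5, 2–4, 1–3; total weight 1+2+3+5+6+13 = 30.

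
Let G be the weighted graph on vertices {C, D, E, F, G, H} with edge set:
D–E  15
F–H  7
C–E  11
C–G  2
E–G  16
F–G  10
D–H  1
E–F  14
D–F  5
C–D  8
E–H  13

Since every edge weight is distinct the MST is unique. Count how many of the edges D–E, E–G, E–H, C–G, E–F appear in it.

1

Kruskal: consider edges lightest-first.
D–H (1): add. Components now {C} {D,H} {E} {F} {G}
C–G (2): add. Components now {C,G} {D,H} {E} {F}
D–F (5): add. Components now {C,G} {D,F,H} {E}
F–H (7): skip — F and H already connected.
C–D (8): add. Components now {C,D,F,G,H} {E}
F–G (10): skip — F and G already connected.
C–E (11): add. Components now {C,D,E,F,G,H}
MST edge set: {D–H, C–G, D–F, C–D, C–E}.
Of the listed edges, {C–G} are in the MST → 1.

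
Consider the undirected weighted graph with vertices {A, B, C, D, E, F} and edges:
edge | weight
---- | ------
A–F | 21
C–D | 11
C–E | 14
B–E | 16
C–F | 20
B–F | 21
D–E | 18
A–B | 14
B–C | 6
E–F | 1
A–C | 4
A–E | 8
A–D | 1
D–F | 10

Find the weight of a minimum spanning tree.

20

Prim's algorithm from A:
Step 1: cheapest edge leaving the tree is A–D (1); add D.
Step 2: cheapest edge leaving the tree is A–C (4); add C.
Step 3: cheapest edge leaving the tree is B–C (6); add B.
Step 4: cheapest edge leaving the tree is A–E (8); add E.
Step 5: cheapest edge leaving the tree is E–F (1); add F.
MST edges: A–D, A–C, B–C, A–E, E–F; total weight 1+4+6+8+1 = 20.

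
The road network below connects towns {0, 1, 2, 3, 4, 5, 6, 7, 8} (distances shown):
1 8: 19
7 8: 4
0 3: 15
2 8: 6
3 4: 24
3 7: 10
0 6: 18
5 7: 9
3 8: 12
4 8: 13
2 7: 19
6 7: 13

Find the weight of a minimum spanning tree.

89

Grow the tree from 6 using Prim:
Step 1: frontier [6 7 13, 0 6 18] → take 6 7 (13); add 7.
Step 2: frontier [0 6 18, 7 8 4, 5 7 9, 3 7 10, 2 7 19] → take 7 8 (4); add 8.
Step 3: frontier [0 6 18, 5 7 9, 3 7 10, 2 7 19, 2 8 6, 3 8 12, 4 8 13, 1 8 19] → take 2 8 (6); add 2.
Step 4: frontier [0 6 18, 5 7 9, 3 7 10, 3 8 12, 4 8 13, 1 8 19] → take 5 7 (9); add 5.
Step 5: frontier [0 6 18, 3 7 10, 3 8 12, 4 8 13, 1 8 19] → take 3 7 (10); add 3.
Step 6: frontier [0 3 15, 3 4 24, 0 6 18, 4 8 13, 1 8 19] → take 4 8 (13); add 4.
Step 7: frontier [0 3 15, 0 6 18, 1 8 19] → take 0 3 (15); add 0.
Step 8: frontier [1 8 19] → take 1 8 (19); add 1.
MST edges: 6 7, 7 8, 2 8, 5 7, 3 7, 4 8, 0 3, 1 8; total weight 13+4+6+9+10+13+15+19 = 89.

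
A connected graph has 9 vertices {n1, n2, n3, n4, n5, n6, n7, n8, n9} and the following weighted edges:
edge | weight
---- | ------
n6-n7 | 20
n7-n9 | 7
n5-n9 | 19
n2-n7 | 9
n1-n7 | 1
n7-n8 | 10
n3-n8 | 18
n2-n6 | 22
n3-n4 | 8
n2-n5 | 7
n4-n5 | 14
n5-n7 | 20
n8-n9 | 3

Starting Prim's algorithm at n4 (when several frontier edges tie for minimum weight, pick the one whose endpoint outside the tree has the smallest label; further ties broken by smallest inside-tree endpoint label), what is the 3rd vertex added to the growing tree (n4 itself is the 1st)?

n5

Prim, starting at n4.
Step 1: cheapest edge leaving the tree is n3-n4 (8); add n3.
Step 2: cheapest edge leaving the tree is n4-n5 (14); add n5.
Step 3: cheapest edge leaving the tree is n2-n5 (7); add n2.
Step 4: cheapest edge leaving the tree is n2-n7 (9); add n7.
Step 5: cheapest edge leaving the tree is n1-n7 (1); add n1.
Step 6: cheapest edge leaving the tree is n7-n9 (7); add n9.
Step 7: cheapest edge leaving the tree is n8-n9 (3); add n8.
Step 8: cheapest edge leaving the tree is n6-n7 (20); add n6.
Vertex order: n4, n3, n5, n2, n7, n1, n9, n8, n6. The 3rd vertex is n5.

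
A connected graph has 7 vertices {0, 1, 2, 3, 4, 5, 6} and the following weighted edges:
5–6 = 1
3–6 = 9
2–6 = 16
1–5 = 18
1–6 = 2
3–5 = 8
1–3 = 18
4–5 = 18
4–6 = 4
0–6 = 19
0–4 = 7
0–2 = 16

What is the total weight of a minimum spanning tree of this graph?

Prim's algorithm from 0:
Step 1: frontier [0–4 7, 0–2 16, 0–6 19] → take 0–4 (7); add 4.
Step 2: frontier [0–2 16, 0–6 19, 4–6 4, 4–5 18] → take 4–6 (4); add 6.
Step 3: frontier [0–2 16, 4–5 18, 5–6 1, 1–6 2, 3–6 9, 2–6 16] → take 5–6 (1); add 5.
Step 4: frontier [0–2 16, 3–5 8, 1–5 18, 1–6 2, 3–6 9, 2–6 16] → take 1–6 (2); add 1.
Step 5: frontier [0–2 16, 1–3 18, 3–5 8, 3–6 9, 2–6 16] → take 3–5 (8); add 3.
Step 6: frontier [0–2 16, 2–6 16] → take 0–2 (16); add 2.
MST edges: 0–4, 4–6, 5–6, 1–6, 3–5, 0–2; total weight 7+4+1+2+8+16 = 38.

38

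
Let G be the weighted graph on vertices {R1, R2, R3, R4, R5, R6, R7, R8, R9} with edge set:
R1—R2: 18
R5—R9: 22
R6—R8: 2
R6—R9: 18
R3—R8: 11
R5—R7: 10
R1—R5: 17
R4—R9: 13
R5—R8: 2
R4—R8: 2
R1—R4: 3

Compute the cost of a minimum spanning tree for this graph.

61

Kruskal's algorithm — process edges by increasing weight (ties by edge label):
R4—R8 (2): add — endpoints in different components.
R5—R8 (2): add — endpoints in different components.
R6—R8 (2): add — endpoints in different components.
R1—R4 (3): add — endpoints in different components.
R5—R7 (10): add — endpoints in different components.
R3—R8 (11): add — endpoints in different components.
R4—R9 (13): add — endpoints in different components.
R1—R5 (17): skip — R5 and R1 already connected.
R1—R2 (18): add — endpoints in different components.
MST edges: R4—R8, R5—R8, R6—R8, R1—R4, R5—R7, R3—R8, R4—R9, R1—R2; total weight 2+2+2+3+10+11+13+18 = 61.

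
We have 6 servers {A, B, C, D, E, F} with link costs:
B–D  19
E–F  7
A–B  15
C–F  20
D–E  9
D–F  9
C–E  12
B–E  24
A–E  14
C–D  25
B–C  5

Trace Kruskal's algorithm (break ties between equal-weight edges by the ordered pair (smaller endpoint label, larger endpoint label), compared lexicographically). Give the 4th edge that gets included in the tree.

C-E

Sort edges by weight, then run Kruskal:
B–C (5): add — endpoints in different components.
E–F (7): add — endpoints in different components.
D–E (9): add — endpoints in different components.
D–F (9): skip — D and F already connected.
C–E (12): add — endpoints in different components.
A–E (14): add — endpoints in different components.
The 4th edge added is C–E.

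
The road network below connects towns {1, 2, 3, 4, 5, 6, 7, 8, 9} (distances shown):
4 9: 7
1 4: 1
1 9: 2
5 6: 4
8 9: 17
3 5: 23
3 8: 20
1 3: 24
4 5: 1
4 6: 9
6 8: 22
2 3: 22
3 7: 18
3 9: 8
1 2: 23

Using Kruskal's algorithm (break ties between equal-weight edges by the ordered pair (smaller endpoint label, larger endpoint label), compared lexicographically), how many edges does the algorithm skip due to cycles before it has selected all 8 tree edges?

3

Kruskal: consider edges lightest-first.
1 4 (1): add — endpoints in different components.
4 5 (1): add — endpoints in different components.
1 9 (2): add — endpoints in different components.
5 6 (4): add — endpoints in different components.
4 9 (7): skip — 4 and 9 already connected.
3 9 (8): add — endpoints in different components.
4 6 (9): skip — 4 and 6 already connected.
8 9 (17): add — endpoints in different components.
3 7 (18): add — endpoints in different components.
3 8 (20): skip — 3 and 8 already connected.
2 3 (22): add — endpoints in different components.
Edges rejected before the tree was complete: 3.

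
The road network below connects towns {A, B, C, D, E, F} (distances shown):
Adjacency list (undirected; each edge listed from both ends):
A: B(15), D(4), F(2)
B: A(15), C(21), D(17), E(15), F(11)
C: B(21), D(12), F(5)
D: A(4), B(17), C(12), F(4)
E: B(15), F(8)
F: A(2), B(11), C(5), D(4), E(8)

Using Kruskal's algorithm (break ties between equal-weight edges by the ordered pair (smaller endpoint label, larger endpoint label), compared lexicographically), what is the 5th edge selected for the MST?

B-F

Kruskal's algorithm — process edges by increasing weight (ties by edge label):
A F (2): add. Components now {A,F} {B} {C} {D} {E}
A D (4): add. Components now {A,D,F} {B} {C} {E}
D F (4): skip — D and F already connected.
C F (5): add. Components now {A,C,D,F} {B} {E}
E F (8): add. Components now {A,C,D,E,F} {B}
B F (11): add. Components now {A,B,C,D,E,F}
The 5th edge added is B F.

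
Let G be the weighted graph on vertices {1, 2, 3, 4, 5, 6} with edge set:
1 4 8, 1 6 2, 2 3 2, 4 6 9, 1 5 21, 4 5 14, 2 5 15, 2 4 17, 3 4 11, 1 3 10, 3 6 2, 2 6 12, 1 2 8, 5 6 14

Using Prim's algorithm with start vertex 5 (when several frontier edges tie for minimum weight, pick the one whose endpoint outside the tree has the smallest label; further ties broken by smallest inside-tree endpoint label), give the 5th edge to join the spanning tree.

2-3

Grow the tree from 5 using Prim:
Step 1: frontier [4 5 14, 5 6 14, 2 5 15, 1 5 21] → take 4 5 (14); add 4.
Step 2: frontier [1 4 8, 4 6 9, 3 4 11, 2 4 17, 5 6 14, 2 5 15, 1 5 21] → take 1 4 (8); add 1.
Step 3: frontier [1 6 2, 1 2 8, 1 3 10, 4 6 9, 3 4 11, 2 4 17, 5 6 14, 2 5 15] → take 1 6 (2); add 6.
Step 4: frontier [1 2 8, 1 3 10, 3 4 11, 2 4 17, 2 5 15, 3 6 2, 2 6 12] → take 3 6 (2); add 3.
Step 5: frontier [1 2 8, 2 3 2, 2 4 17, 2 5 15, 2 6 12] → take 2 3 (2); add 2.
The 5th edge added is 2 3.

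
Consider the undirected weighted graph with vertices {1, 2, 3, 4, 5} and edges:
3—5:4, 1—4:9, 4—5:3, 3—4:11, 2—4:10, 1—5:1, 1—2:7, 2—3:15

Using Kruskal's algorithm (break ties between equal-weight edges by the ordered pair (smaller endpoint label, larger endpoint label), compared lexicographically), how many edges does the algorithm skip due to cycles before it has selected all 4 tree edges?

0

Sort edges by weight, then run Kruskal:
1—5 (1): add. Components now {1,5} {2} {3} {4}
4—5 (3): add. Components now {1,4,5} {2} {3}
3—5 (4): add. Components now {1,3,4,5} {2}
1—2 (7): add. Components now {1,2,3,4,5}
Edges rejected before the tree was complete: 0.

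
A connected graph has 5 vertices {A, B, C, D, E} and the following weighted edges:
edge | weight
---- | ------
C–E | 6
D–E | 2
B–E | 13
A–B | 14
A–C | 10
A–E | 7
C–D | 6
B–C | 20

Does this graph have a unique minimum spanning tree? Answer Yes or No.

Kruskal's algorithm — process edges by increasing weight (ties by edge label):
D–E (2): add. Components now {A} {B} {C} {D,E}
C–D (6): add. Components now {A} {B} {C,D,E}
C–E (6): skip — C and E already connected.
A–E (7): add. Components now {A,C,D,E} {B}
A–C (10): skip — A and C already connected.
B–E (13): add. Components now {A,B,C,D,E}
Non-tree edge C–E has weight 6, equal to the heaviest edge on its tree cycle — swapping gives another MST of the same weight. Not unique.

No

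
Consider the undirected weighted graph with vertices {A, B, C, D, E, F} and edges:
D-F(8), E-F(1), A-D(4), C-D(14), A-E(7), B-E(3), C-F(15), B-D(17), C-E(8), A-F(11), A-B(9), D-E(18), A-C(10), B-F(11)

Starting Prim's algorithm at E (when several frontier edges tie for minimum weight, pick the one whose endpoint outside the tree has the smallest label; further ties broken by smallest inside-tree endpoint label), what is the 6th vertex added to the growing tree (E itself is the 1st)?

C

Prim's algorithm from E:
Step 1: cheapest edge leaving the tree is E-F (1); add F.
Step 2: cheapest edge leaving the tree is B-E (3); add B.
Step 3: cheapest edge leaving the tree is A-E (7); add A.
Step 4: cheapest edge leaving the tree is A-D (4); add D.
Step 5: cheapest edge leaving the tree is C-E (8); add C.
Vertex order: E, F, B, A, D, C. The 6th vertex is C.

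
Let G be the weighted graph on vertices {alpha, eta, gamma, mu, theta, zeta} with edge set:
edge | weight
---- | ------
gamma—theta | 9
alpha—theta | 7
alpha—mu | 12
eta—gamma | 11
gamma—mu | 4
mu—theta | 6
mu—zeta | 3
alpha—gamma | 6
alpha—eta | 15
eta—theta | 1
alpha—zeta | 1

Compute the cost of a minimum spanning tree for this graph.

15

Kruskal's algorithm — process edges by increasing weight (ties by edge label):
alpha—zeta (1): add. Components now {alpha,zeta} {gamma} {mu} {eta} {theta}
eta—theta (1): add. Components now {alpha,zeta} {gamma} {mu} {eta,theta}
mu—zeta (3): add. Components now {alpha,mu,zeta} {gamma} {eta,theta}
gamma—mu (4): add. Components now {alpha,gamma,mu,zeta} {eta,theta}
alpha—gamma (6): skip — alpha and gamma already connected.
mu—theta (6): add. Components now {alpha,eta,gamma,mu,theta,zeta}
MST edges: alpha—zeta, eta—theta, mu—zeta, gamma—mu, mu—theta; total weight 1+1+3+4+6 = 15.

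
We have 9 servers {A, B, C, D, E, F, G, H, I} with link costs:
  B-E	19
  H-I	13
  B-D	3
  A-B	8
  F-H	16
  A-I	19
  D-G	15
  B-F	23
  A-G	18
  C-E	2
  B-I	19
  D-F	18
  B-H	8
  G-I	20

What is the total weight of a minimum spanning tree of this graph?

84

Kruskal's algorithm — process edges by increasing weight (ties by edge label):
C-E (2): add — endpoints in different components.
B-D (3): add — endpoints in different components.
A-B (8): add — endpoints in different components.
B-H (8): add — endpoints in different components.
H-I (13): add — endpoints in different components.
D-G (15): add — endpoints in different components.
F-H (16): add — endpoints in different components.
A-G (18): skip — A and G already connected.
D-F (18): skip — D and F already connected.
A-I (19): skip — A and I already connected.
B-E (19): add — endpoints in different components.
MST edges: C-E, B-D, A-B, B-H, H-I, D-G, F-H, B-E; total weight 2+3+8+8+13+15+16+19 = 84.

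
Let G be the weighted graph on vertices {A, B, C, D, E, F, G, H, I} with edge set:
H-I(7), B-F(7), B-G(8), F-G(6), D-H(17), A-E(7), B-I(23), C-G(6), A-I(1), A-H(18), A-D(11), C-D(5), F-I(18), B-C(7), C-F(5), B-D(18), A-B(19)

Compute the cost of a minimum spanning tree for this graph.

49

Kruskal: consider edges lightest-first.
A-I (1): add — endpoints in different components.
C-D (5): add — endpoints in different components.
C-F (5): add — endpoints in different components.
C-G (6): add — endpoints in different components.
F-G (6): skip — F and G already connected.
A-E (7): add — endpoints in different components.
B-C (7): add — endpoints in different components.
B-F (7): skip — B and F already connected.
H-I (7): add — endpoints in different components.
B-G (8): skip — B and G already connected.
A-D (11): add — endpoints in different components.
MST edges: A-I, C-D, C-F, C-G, A-E, B-C, H-I, A-D; total weight 1+5+5+6+7+7+7+11 = 49.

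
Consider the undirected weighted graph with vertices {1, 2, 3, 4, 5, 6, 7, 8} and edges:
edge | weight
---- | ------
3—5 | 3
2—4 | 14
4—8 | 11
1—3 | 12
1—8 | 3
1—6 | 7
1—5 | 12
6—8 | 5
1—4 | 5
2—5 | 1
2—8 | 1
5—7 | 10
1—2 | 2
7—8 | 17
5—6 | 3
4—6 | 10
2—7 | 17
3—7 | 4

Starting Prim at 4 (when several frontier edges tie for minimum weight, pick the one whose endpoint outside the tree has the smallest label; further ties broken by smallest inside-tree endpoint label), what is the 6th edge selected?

Prim, starting at 4.
Step 1: cheapest edge leaving the tree is 1—4 (5); add 1.
Step 2: cheapest edge leaving the tree is 1—2 (2); add 2.
Step 3: cheapest edge leaving the tree is 2—5 (1); add 5.
Step 4: cheapest edge leaving the tree is 2—8 (1); add 8.
Step 5: cheapest edge leaving the tree is 3—5 (3); add 3.
Step 6: cheapest edge leaving the tree is 5—6 (3); add 6.
Step 7: cheapest edge leaving the tree is 3—7 (4); add 7.
The 6th edge added is 5—6.

5-6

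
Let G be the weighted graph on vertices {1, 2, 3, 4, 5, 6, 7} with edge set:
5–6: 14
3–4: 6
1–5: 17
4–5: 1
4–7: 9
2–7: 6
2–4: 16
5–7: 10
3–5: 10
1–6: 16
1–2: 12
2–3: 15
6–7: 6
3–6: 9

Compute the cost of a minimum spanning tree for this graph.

Kruskal's algorithm — process edges by increasing weight (ties by edge label):
4–5 (1): add. Components now {1} {2} {3} {4,5} {6} {7}
2–7 (6): add. Components now {1} {2,7} {3} {4,5} {6}
3–4 (6): add. Components now {1} {2,7} {3,4,5} {6}
6–7 (6): add. Components now {1} {2,6,7} {3,4,5}
3–6 (9): add. Components now {1} {2,3,4,5,6,7}
4–7 (9): skip — 4 and 7 already connected.
3–5 (10): skip — 3 and 5 already connected.
5–7 (10): skip — 5 and 7 already connected.
1–2 (12): add. Components now {1,2,3,4,5,6,7}
MST edges: 4–5, 2–7, 3–4, 6–7, 3–6, 1–2; total weight 1+6+6+6+9+12 = 40.

40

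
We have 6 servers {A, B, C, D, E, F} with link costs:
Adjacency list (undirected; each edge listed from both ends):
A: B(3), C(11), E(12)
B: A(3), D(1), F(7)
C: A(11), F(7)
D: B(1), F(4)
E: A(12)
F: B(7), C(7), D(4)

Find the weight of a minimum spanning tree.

Prim, starting at D.
Step 1: frontier [B-D 1, D-F 4] → take B-D (1); add B.
Step 2: frontier [A-B 3, B-F 7, D-F 4] → take A-B (3); add A.
Step 3: frontier [A-C 11, A-E 12, B-F 7, D-F 4] → take D-F (4); add F.
Step 4: frontier [A-C 11, A-E 12, C-F 7] → take C-F (7); add C.
Step 5: frontier [A-E 12] → take A-E (12); add E.
MST edges: B-D, A-B, D-F, C-F, A-E; total weight 1+3+4+7+12 = 27.

27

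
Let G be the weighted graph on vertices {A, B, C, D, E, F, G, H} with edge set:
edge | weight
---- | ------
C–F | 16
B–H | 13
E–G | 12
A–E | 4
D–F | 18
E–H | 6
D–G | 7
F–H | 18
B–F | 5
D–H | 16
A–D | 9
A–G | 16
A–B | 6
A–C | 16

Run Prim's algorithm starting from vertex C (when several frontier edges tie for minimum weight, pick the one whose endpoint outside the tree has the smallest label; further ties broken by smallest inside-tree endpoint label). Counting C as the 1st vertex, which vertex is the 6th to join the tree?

Prim's algorithm from C:
Step 1: cheapest edge leaving the tree is A–C (16); add A.
Step 2: cheapest edge leaving the tree is A–E (4); add E.
Step 3: cheapest edge leaving the tree is A–B (6); add B.
Step 4: cheapest edge leaving the tree is B–F (5); add F.
Step 5: cheapest edge leaving the tree is E–H (6); add H.
Step 6: cheapest edge leaving the tree is A–D (9); add D.
Step 7: cheapest edge leaving the tree is D–G (7); add G.
Vertex order: C, A, E, B, F, H, D, G. The 6th vertex is H.

H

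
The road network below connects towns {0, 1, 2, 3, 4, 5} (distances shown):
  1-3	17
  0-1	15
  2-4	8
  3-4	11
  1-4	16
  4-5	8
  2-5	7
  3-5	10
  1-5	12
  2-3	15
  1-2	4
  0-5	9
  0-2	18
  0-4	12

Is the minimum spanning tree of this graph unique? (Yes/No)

Kruskal's algorithm — process edges by increasing weight (ties by edge label):
1-2 (4): add — endpoints in different components.
2-5 (7): add — endpoints in different components.
2-4 (8): add — endpoints in different components.
4-5 (8): skip — 4 and 5 already connected.
0-5 (9): add — endpoints in different components.
3-5 (10): add — endpoints in different components.
Non-tree edge 4-5 has weight 8, equal to the heaviest edge on its tree cycle — swapping gives another MST of the same weight. Not unique.

No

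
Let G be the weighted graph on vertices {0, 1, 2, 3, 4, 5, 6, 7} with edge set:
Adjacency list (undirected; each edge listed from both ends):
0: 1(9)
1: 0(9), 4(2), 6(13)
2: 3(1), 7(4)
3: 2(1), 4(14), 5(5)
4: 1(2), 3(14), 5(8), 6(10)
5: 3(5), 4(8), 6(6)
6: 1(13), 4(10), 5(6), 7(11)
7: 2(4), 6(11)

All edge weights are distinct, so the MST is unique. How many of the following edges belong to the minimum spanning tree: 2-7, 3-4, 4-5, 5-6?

3

Kruskal's algorithm — process edges by increasing weight (ties by edge label):
2-3 (1): add — endpoints in different components.
1-4 (2): add — endpoints in different components.
2-7 (4): add — endpoints in different components.
3-5 (5): add — endpoints in different components.
5-6 (6): add — endpoints in different components.
4-5 (8): add — endpoints in different components.
0-1 (9): add — endpoints in different components.
MST edge set: {2-3, 1-4, 2-7, 3-5, 5-6, 4-5, 0-1}.
Of the listed edges, {2-7, 4-5, 5-6} are in the MST → 3.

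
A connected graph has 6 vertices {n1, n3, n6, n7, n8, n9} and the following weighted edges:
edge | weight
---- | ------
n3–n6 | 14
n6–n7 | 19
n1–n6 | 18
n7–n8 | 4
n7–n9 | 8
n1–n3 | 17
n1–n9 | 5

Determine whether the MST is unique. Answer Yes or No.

Kruskal: consider edges lightest-first.
n7–n8 (4): add — endpoints in different components.
n1–n9 (5): add — endpoints in different components.
n7–n9 (8): add — endpoints in different components.
n3–n6 (14): add — endpoints in different components.
n1–n3 (17): add — endpoints in different components.
Every non-tree edge has weight strictly greater than the heaviest edge on the tree path between its endpoints, so the MST is unique.

Yes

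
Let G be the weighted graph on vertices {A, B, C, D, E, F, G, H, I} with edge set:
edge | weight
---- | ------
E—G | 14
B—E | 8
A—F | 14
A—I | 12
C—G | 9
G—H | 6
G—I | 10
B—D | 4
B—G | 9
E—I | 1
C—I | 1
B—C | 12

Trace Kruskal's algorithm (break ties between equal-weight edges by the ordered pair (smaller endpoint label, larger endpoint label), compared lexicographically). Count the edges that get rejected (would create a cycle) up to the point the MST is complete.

3

Kruskal: consider edges lightest-first.
C—I (1): add — endpoints in different components.
E—I (1): add — endpoints in different components.
B—D (4): add — endpoints in different components.
G—H (6): add — endpoints in different components.
B—E (8): add — endpoints in different components.
B—G (9): add — endpoints in different components.
C—G (9): skip — C and G already connected.
G—I (10): skip — G and I already connected.
A—I (12): add — endpoints in different components.
B—C (12): skip — B and C already connected.
A—F (14): add — endpoints in different components.
Edges rejected before the tree was complete: 3.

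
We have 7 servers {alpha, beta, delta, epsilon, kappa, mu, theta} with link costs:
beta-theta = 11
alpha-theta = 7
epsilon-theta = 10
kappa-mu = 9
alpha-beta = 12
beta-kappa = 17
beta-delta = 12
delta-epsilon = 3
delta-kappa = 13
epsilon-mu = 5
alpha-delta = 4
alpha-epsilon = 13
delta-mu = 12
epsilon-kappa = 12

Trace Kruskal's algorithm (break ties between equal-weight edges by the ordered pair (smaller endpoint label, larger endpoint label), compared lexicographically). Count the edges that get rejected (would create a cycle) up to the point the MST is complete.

1

Kruskal's algorithm — process edges by increasing weight (ties by edge label):
delta-epsilon (3): add — endpoints in different components.
alpha-delta (4): add — endpoints in different components.
epsilon-mu (5): add — endpoints in different components.
alpha-theta (7): add — endpoints in different components.
kappa-mu (9): add — endpoints in different components.
epsilon-theta (10): skip — theta and epsilon already connected.
beta-theta (11): add — endpoints in different components.
Edges rejected before the tree was complete: 1.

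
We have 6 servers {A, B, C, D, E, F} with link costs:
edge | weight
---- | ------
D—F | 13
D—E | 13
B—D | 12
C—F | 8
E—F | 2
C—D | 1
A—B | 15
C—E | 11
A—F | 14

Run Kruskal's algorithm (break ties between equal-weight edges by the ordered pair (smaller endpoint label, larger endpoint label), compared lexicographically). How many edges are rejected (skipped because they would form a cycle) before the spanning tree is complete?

Kruskal: consider edges lightest-first.
C—D (1): add — endpoints in different components.
E—F (2): add — endpoints in different components.
C—F (8): add — endpoints in different components.
C—E (11): skip — C and E already connected.
B—D (12): add — endpoints in different components.
D—E (13): skip — D and E already connected.
D—F (13): skip — D and F already connected.
A—F (14): add — endpoints in different components.
Edges rejected before the tree was complete: 3.

3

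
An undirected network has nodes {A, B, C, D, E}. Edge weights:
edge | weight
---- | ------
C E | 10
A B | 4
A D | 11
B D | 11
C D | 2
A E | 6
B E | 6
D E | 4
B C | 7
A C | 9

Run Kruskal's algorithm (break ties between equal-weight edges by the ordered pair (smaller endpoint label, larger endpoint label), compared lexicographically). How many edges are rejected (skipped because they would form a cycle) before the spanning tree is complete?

0

Kruskal's algorithm — process edges by increasing weight (ties by edge label):
C D (2): add. Components now {A} {B} {C,D} {E}
A B (4): add. Components now {A,B} {C,D} {E}
D E (4): add. Components now {A,B} {C,D,E}
A E (6): add. Components now {A,B,C,D,E}
Edges rejected before the tree was complete: 0.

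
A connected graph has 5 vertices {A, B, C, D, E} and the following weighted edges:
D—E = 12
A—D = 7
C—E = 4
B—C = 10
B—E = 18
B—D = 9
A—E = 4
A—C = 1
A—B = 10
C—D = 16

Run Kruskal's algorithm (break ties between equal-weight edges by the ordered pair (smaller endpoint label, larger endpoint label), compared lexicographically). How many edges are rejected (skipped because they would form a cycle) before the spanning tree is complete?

1

Sort edges by weight, then run Kruskal:
A—C (1): add — endpoints in different components.
A—E (4): add — endpoints in different components.
C—E (4): skip — C and E already connected.
A—D (7): add — endpoints in different components.
B—D (9): add — endpoints in different components.
Edges rejected before the tree was complete: 1.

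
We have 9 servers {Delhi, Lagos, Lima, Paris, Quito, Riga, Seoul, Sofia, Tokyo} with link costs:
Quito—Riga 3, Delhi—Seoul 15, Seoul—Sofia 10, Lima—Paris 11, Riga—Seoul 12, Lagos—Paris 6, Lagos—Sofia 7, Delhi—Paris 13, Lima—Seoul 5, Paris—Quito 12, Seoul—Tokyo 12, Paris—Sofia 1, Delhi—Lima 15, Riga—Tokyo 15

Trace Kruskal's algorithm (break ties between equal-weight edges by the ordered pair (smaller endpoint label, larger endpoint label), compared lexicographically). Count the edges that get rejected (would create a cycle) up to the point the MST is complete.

3

Sort edges by weight, then run Kruskal:
Paris—Sofia (1): add — endpoints in different components.
Quito—Riga (3): add — endpoints in different components.
Lima—Seoul (5): add — endpoints in different components.
Lagos—Paris (6): add — endpoints in different components.
Lagos—Sofia (7): skip — Lagos and Sofia already connected.
Seoul—Sofia (10): add — endpoints in different components.
Lima—Paris (11): skip — Lima and Paris already connected.
Paris—Quito (12): add — endpoints in different components.
Riga—Seoul (12): skip — Seoul and Riga already connected.
Seoul—Tokyo (12): add — endpoints in different components.
Delhi—Paris (13): add — endpoints in different components.
Edges rejected before the tree was complete: 3.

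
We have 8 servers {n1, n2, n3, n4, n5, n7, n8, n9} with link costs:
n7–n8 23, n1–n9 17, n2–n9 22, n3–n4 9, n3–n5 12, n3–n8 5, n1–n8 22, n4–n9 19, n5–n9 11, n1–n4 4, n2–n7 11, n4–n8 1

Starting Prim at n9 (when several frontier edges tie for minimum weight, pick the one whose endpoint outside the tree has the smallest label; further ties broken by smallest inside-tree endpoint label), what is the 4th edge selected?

n4-n8

Prim's algorithm from n9:
Step 1: cheapest edge leaving the tree is n5–n9 (11); add n5.
Step 2: cheapest edge leaving the tree is n3–n5 (12); add n3.
Step 3: cheapest edge leaving the tree is n3–n8 (5); add n8.
Step 4: cheapest edge leaving the tree is n4–n8 (1); add n4.
Step 5: cheapest edge leaving the tree is n1–n4 (4); add n1.
Step 6: cheapest edge leaving the tree is n2–n9 (22); add n2.
Step 7: cheapest edge leaving the tree is n2–n7 (11); add n7.
The 4th edge added is n4–n8.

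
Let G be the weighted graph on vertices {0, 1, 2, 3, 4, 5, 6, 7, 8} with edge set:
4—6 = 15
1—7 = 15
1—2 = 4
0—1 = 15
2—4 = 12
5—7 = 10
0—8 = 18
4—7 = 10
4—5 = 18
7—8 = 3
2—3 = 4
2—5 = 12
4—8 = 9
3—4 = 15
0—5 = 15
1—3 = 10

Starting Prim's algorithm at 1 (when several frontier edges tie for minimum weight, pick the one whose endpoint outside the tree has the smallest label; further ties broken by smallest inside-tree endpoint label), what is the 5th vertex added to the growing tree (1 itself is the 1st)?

Grow the tree from 1 using Prim:
Step 1: cheapest edge leaving the tree is 1—2 (4); add 2.
Step 2: cheapest edge leaving the tree is 2—3 (4); add 3.
Step 3: cheapest edge leaving the tree is 2—4 (12); add 4.
Step 4: cheapest edge leaving the tree is 4—8 (9); add 8.
Step 5: cheapest edge leaving the tree is 7—8 (3); add 7.
Step 6: cheapest edge leaving the tree is 5—7 (10); add 5.
Step 7: cheapest edge leaving the tree is 0—1 (15); add 0.
Step 8: cheapest edge leaving the tree is 4—6 (15); add 6.
Vertex order: 1, 2, 3, 4, 8, 7, 5, 0, 6. The 5th vertex is 8.

8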